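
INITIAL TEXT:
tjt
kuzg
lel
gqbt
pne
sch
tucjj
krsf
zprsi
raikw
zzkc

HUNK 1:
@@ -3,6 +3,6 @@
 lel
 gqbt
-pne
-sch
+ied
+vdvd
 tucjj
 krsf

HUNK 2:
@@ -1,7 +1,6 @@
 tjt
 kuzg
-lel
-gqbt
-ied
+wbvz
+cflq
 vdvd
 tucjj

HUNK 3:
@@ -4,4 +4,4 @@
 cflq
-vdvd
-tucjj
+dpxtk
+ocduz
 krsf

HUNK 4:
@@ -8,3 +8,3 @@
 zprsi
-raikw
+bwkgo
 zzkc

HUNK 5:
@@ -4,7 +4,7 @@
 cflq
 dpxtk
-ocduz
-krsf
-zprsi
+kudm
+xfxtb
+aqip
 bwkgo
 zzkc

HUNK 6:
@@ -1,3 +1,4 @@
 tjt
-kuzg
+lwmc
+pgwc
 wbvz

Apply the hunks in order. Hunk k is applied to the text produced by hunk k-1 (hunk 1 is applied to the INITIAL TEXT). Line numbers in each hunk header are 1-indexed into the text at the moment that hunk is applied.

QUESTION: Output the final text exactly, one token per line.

Answer: tjt
lwmc
pgwc
wbvz
cflq
dpxtk
kudm
xfxtb
aqip
bwkgo
zzkc

Derivation:
Hunk 1: at line 3 remove [pne,sch] add [ied,vdvd] -> 11 lines: tjt kuzg lel gqbt ied vdvd tucjj krsf zprsi raikw zzkc
Hunk 2: at line 1 remove [lel,gqbt,ied] add [wbvz,cflq] -> 10 lines: tjt kuzg wbvz cflq vdvd tucjj krsf zprsi raikw zzkc
Hunk 3: at line 4 remove [vdvd,tucjj] add [dpxtk,ocduz] -> 10 lines: tjt kuzg wbvz cflq dpxtk ocduz krsf zprsi raikw zzkc
Hunk 4: at line 8 remove [raikw] add [bwkgo] -> 10 lines: tjt kuzg wbvz cflq dpxtk ocduz krsf zprsi bwkgo zzkc
Hunk 5: at line 4 remove [ocduz,krsf,zprsi] add [kudm,xfxtb,aqip] -> 10 lines: tjt kuzg wbvz cflq dpxtk kudm xfxtb aqip bwkgo zzkc
Hunk 6: at line 1 remove [kuzg] add [lwmc,pgwc] -> 11 lines: tjt lwmc pgwc wbvz cflq dpxtk kudm xfxtb aqip bwkgo zzkc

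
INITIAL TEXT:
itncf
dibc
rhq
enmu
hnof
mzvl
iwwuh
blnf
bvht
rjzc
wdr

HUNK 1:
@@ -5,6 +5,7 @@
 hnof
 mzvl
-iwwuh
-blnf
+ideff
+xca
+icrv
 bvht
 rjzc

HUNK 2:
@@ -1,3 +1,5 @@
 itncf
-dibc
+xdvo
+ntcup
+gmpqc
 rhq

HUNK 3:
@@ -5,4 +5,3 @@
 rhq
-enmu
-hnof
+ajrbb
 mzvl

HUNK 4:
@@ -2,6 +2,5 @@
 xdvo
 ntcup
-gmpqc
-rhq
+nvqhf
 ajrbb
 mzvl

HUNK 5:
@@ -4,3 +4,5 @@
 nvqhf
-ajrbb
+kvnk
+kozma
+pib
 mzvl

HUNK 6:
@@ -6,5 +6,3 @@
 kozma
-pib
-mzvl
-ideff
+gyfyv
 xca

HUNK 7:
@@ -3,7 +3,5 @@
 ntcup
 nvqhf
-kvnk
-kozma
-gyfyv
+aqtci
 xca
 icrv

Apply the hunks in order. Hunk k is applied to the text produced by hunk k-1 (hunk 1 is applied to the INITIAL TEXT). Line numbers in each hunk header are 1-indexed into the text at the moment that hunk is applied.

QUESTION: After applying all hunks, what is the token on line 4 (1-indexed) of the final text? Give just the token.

Answer: nvqhf

Derivation:
Hunk 1: at line 5 remove [iwwuh,blnf] add [ideff,xca,icrv] -> 12 lines: itncf dibc rhq enmu hnof mzvl ideff xca icrv bvht rjzc wdr
Hunk 2: at line 1 remove [dibc] add [xdvo,ntcup,gmpqc] -> 14 lines: itncf xdvo ntcup gmpqc rhq enmu hnof mzvl ideff xca icrv bvht rjzc wdr
Hunk 3: at line 5 remove [enmu,hnof] add [ajrbb] -> 13 lines: itncf xdvo ntcup gmpqc rhq ajrbb mzvl ideff xca icrv bvht rjzc wdr
Hunk 4: at line 2 remove [gmpqc,rhq] add [nvqhf] -> 12 lines: itncf xdvo ntcup nvqhf ajrbb mzvl ideff xca icrv bvht rjzc wdr
Hunk 5: at line 4 remove [ajrbb] add [kvnk,kozma,pib] -> 14 lines: itncf xdvo ntcup nvqhf kvnk kozma pib mzvl ideff xca icrv bvht rjzc wdr
Hunk 6: at line 6 remove [pib,mzvl,ideff] add [gyfyv] -> 12 lines: itncf xdvo ntcup nvqhf kvnk kozma gyfyv xca icrv bvht rjzc wdr
Hunk 7: at line 3 remove [kvnk,kozma,gyfyv] add [aqtci] -> 10 lines: itncf xdvo ntcup nvqhf aqtci xca icrv bvht rjzc wdr
Final line 4: nvqhf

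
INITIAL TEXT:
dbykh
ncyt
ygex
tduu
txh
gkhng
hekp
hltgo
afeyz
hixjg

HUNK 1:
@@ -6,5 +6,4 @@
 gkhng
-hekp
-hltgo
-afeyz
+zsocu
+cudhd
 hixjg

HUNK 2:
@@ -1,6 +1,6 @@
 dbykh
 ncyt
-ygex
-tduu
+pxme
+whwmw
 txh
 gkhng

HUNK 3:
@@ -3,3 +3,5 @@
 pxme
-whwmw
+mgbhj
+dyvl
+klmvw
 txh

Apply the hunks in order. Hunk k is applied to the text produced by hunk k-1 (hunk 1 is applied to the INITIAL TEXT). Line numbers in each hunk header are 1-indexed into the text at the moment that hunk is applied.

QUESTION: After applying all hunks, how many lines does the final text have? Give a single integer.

Hunk 1: at line 6 remove [hekp,hltgo,afeyz] add [zsocu,cudhd] -> 9 lines: dbykh ncyt ygex tduu txh gkhng zsocu cudhd hixjg
Hunk 2: at line 1 remove [ygex,tduu] add [pxme,whwmw] -> 9 lines: dbykh ncyt pxme whwmw txh gkhng zsocu cudhd hixjg
Hunk 3: at line 3 remove [whwmw] add [mgbhj,dyvl,klmvw] -> 11 lines: dbykh ncyt pxme mgbhj dyvl klmvw txh gkhng zsocu cudhd hixjg
Final line count: 11

Answer: 11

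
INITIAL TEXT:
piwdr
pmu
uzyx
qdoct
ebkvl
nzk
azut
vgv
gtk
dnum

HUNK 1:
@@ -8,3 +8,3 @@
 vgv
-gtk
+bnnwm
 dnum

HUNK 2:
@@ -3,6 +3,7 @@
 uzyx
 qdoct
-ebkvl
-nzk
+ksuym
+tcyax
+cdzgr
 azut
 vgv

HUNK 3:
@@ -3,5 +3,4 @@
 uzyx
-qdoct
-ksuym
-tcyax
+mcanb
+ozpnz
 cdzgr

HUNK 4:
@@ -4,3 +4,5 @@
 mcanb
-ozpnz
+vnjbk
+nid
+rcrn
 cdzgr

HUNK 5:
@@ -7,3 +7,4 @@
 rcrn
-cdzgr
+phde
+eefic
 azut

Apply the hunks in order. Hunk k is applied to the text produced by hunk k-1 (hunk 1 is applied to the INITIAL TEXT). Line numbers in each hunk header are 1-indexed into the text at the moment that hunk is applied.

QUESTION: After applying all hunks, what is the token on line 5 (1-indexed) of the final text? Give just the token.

Answer: vnjbk

Derivation:
Hunk 1: at line 8 remove [gtk] add [bnnwm] -> 10 lines: piwdr pmu uzyx qdoct ebkvl nzk azut vgv bnnwm dnum
Hunk 2: at line 3 remove [ebkvl,nzk] add [ksuym,tcyax,cdzgr] -> 11 lines: piwdr pmu uzyx qdoct ksuym tcyax cdzgr azut vgv bnnwm dnum
Hunk 3: at line 3 remove [qdoct,ksuym,tcyax] add [mcanb,ozpnz] -> 10 lines: piwdr pmu uzyx mcanb ozpnz cdzgr azut vgv bnnwm dnum
Hunk 4: at line 4 remove [ozpnz] add [vnjbk,nid,rcrn] -> 12 lines: piwdr pmu uzyx mcanb vnjbk nid rcrn cdzgr azut vgv bnnwm dnum
Hunk 5: at line 7 remove [cdzgr] add [phde,eefic] -> 13 lines: piwdr pmu uzyx mcanb vnjbk nid rcrn phde eefic azut vgv bnnwm dnum
Final line 5: vnjbk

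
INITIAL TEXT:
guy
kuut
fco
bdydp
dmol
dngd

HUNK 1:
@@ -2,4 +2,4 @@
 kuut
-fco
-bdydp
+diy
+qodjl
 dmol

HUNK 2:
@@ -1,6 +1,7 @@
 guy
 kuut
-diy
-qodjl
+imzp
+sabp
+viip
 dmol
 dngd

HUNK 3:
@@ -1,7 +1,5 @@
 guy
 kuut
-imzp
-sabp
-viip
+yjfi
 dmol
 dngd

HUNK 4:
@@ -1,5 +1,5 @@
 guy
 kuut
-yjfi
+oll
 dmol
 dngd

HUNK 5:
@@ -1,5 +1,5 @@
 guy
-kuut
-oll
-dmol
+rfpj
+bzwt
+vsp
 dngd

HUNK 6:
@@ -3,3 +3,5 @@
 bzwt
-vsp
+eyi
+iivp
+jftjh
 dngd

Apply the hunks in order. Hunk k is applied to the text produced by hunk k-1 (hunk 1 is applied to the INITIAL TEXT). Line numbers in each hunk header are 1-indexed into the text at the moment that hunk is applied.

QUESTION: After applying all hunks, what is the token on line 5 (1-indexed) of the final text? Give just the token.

Answer: iivp

Derivation:
Hunk 1: at line 2 remove [fco,bdydp] add [diy,qodjl] -> 6 lines: guy kuut diy qodjl dmol dngd
Hunk 2: at line 1 remove [diy,qodjl] add [imzp,sabp,viip] -> 7 lines: guy kuut imzp sabp viip dmol dngd
Hunk 3: at line 1 remove [imzp,sabp,viip] add [yjfi] -> 5 lines: guy kuut yjfi dmol dngd
Hunk 4: at line 1 remove [yjfi] add [oll] -> 5 lines: guy kuut oll dmol dngd
Hunk 5: at line 1 remove [kuut,oll,dmol] add [rfpj,bzwt,vsp] -> 5 lines: guy rfpj bzwt vsp dngd
Hunk 6: at line 3 remove [vsp] add [eyi,iivp,jftjh] -> 7 lines: guy rfpj bzwt eyi iivp jftjh dngd
Final line 5: iivp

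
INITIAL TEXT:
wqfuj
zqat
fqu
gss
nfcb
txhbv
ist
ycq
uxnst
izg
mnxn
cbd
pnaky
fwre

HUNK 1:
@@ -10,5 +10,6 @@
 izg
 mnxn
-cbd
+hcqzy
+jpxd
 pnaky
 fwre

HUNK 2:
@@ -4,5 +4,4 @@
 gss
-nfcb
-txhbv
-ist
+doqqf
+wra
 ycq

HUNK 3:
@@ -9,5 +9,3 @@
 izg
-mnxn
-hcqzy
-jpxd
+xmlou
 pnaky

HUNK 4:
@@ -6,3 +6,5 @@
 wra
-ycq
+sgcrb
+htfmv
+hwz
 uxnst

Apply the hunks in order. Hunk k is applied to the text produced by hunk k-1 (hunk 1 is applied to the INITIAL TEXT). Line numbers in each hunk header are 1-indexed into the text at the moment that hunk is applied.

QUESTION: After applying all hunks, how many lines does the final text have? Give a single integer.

Answer: 14

Derivation:
Hunk 1: at line 10 remove [cbd] add [hcqzy,jpxd] -> 15 lines: wqfuj zqat fqu gss nfcb txhbv ist ycq uxnst izg mnxn hcqzy jpxd pnaky fwre
Hunk 2: at line 4 remove [nfcb,txhbv,ist] add [doqqf,wra] -> 14 lines: wqfuj zqat fqu gss doqqf wra ycq uxnst izg mnxn hcqzy jpxd pnaky fwre
Hunk 3: at line 9 remove [mnxn,hcqzy,jpxd] add [xmlou] -> 12 lines: wqfuj zqat fqu gss doqqf wra ycq uxnst izg xmlou pnaky fwre
Hunk 4: at line 6 remove [ycq] add [sgcrb,htfmv,hwz] -> 14 lines: wqfuj zqat fqu gss doqqf wra sgcrb htfmv hwz uxnst izg xmlou pnaky fwre
Final line count: 14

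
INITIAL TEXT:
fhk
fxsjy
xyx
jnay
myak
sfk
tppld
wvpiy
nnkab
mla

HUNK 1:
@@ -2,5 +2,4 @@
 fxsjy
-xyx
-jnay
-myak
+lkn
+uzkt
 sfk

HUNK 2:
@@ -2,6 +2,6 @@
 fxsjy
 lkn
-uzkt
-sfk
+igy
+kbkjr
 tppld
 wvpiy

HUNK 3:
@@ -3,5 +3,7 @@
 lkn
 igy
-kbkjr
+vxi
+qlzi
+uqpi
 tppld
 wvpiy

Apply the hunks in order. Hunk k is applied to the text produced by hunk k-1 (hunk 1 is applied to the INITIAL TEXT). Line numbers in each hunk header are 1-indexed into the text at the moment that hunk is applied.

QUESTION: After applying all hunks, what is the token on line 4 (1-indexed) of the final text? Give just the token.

Hunk 1: at line 2 remove [xyx,jnay,myak] add [lkn,uzkt] -> 9 lines: fhk fxsjy lkn uzkt sfk tppld wvpiy nnkab mla
Hunk 2: at line 2 remove [uzkt,sfk] add [igy,kbkjr] -> 9 lines: fhk fxsjy lkn igy kbkjr tppld wvpiy nnkab mla
Hunk 3: at line 3 remove [kbkjr] add [vxi,qlzi,uqpi] -> 11 lines: fhk fxsjy lkn igy vxi qlzi uqpi tppld wvpiy nnkab mla
Final line 4: igy

Answer: igy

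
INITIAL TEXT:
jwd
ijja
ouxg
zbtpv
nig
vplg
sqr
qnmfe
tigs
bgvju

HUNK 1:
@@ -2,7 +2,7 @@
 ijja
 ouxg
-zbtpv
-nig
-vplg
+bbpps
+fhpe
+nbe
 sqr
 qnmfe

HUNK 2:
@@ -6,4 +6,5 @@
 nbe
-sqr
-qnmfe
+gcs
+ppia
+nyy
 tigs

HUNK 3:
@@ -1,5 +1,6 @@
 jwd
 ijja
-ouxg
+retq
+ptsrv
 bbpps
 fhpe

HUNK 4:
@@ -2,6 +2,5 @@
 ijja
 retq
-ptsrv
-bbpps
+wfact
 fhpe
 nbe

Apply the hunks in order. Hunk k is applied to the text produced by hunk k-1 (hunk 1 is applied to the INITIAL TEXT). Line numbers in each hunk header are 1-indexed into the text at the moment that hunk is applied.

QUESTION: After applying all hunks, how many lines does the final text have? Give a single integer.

Answer: 11

Derivation:
Hunk 1: at line 2 remove [zbtpv,nig,vplg] add [bbpps,fhpe,nbe] -> 10 lines: jwd ijja ouxg bbpps fhpe nbe sqr qnmfe tigs bgvju
Hunk 2: at line 6 remove [sqr,qnmfe] add [gcs,ppia,nyy] -> 11 lines: jwd ijja ouxg bbpps fhpe nbe gcs ppia nyy tigs bgvju
Hunk 3: at line 1 remove [ouxg] add [retq,ptsrv] -> 12 lines: jwd ijja retq ptsrv bbpps fhpe nbe gcs ppia nyy tigs bgvju
Hunk 4: at line 2 remove [ptsrv,bbpps] add [wfact] -> 11 lines: jwd ijja retq wfact fhpe nbe gcs ppia nyy tigs bgvju
Final line count: 11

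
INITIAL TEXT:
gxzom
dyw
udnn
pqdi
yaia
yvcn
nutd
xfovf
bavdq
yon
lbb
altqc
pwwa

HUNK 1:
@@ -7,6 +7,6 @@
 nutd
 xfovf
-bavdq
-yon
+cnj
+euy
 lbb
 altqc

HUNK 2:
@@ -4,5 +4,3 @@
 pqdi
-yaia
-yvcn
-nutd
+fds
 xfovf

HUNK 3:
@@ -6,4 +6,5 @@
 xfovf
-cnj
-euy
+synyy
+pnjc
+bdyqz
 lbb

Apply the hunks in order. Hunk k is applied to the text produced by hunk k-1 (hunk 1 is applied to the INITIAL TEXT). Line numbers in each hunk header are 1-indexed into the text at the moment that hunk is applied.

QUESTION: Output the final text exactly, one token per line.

Hunk 1: at line 7 remove [bavdq,yon] add [cnj,euy] -> 13 lines: gxzom dyw udnn pqdi yaia yvcn nutd xfovf cnj euy lbb altqc pwwa
Hunk 2: at line 4 remove [yaia,yvcn,nutd] add [fds] -> 11 lines: gxzom dyw udnn pqdi fds xfovf cnj euy lbb altqc pwwa
Hunk 3: at line 6 remove [cnj,euy] add [synyy,pnjc,bdyqz] -> 12 lines: gxzom dyw udnn pqdi fds xfovf synyy pnjc bdyqz lbb altqc pwwa

Answer: gxzom
dyw
udnn
pqdi
fds
xfovf
synyy
pnjc
bdyqz
lbb
altqc
pwwa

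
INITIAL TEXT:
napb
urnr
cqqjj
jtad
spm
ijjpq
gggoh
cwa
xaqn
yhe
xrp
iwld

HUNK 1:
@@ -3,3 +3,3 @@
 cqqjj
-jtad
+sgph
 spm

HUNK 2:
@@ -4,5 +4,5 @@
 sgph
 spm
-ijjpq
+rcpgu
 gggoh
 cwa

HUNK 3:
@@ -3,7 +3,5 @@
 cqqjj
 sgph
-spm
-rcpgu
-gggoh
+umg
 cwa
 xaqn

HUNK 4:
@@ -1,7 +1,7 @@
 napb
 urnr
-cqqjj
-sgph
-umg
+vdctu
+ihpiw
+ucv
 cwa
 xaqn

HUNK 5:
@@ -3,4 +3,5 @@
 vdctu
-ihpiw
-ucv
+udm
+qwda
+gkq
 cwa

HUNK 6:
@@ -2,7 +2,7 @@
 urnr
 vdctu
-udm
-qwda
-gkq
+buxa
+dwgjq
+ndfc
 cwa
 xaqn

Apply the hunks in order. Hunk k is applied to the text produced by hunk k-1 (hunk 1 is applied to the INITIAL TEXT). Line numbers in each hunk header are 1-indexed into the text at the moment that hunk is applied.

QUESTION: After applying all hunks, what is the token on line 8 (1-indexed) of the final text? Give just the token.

Hunk 1: at line 3 remove [jtad] add [sgph] -> 12 lines: napb urnr cqqjj sgph spm ijjpq gggoh cwa xaqn yhe xrp iwld
Hunk 2: at line 4 remove [ijjpq] add [rcpgu] -> 12 lines: napb urnr cqqjj sgph spm rcpgu gggoh cwa xaqn yhe xrp iwld
Hunk 3: at line 3 remove [spm,rcpgu,gggoh] add [umg] -> 10 lines: napb urnr cqqjj sgph umg cwa xaqn yhe xrp iwld
Hunk 4: at line 1 remove [cqqjj,sgph,umg] add [vdctu,ihpiw,ucv] -> 10 lines: napb urnr vdctu ihpiw ucv cwa xaqn yhe xrp iwld
Hunk 5: at line 3 remove [ihpiw,ucv] add [udm,qwda,gkq] -> 11 lines: napb urnr vdctu udm qwda gkq cwa xaqn yhe xrp iwld
Hunk 6: at line 2 remove [udm,qwda,gkq] add [buxa,dwgjq,ndfc] -> 11 lines: napb urnr vdctu buxa dwgjq ndfc cwa xaqn yhe xrp iwld
Final line 8: xaqn

Answer: xaqn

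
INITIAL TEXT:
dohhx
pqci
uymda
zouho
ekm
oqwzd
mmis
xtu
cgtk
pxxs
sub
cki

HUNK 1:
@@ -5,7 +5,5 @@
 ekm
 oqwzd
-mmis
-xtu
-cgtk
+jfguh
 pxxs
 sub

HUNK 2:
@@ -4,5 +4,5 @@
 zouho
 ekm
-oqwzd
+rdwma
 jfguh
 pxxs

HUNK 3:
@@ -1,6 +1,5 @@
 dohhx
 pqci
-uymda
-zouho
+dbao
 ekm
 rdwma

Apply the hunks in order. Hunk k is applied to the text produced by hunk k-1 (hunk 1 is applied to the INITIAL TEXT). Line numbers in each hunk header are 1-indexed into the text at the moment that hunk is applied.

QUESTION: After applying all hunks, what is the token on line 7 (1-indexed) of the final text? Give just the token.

Answer: pxxs

Derivation:
Hunk 1: at line 5 remove [mmis,xtu,cgtk] add [jfguh] -> 10 lines: dohhx pqci uymda zouho ekm oqwzd jfguh pxxs sub cki
Hunk 2: at line 4 remove [oqwzd] add [rdwma] -> 10 lines: dohhx pqci uymda zouho ekm rdwma jfguh pxxs sub cki
Hunk 3: at line 1 remove [uymda,zouho] add [dbao] -> 9 lines: dohhx pqci dbao ekm rdwma jfguh pxxs sub cki
Final line 7: pxxs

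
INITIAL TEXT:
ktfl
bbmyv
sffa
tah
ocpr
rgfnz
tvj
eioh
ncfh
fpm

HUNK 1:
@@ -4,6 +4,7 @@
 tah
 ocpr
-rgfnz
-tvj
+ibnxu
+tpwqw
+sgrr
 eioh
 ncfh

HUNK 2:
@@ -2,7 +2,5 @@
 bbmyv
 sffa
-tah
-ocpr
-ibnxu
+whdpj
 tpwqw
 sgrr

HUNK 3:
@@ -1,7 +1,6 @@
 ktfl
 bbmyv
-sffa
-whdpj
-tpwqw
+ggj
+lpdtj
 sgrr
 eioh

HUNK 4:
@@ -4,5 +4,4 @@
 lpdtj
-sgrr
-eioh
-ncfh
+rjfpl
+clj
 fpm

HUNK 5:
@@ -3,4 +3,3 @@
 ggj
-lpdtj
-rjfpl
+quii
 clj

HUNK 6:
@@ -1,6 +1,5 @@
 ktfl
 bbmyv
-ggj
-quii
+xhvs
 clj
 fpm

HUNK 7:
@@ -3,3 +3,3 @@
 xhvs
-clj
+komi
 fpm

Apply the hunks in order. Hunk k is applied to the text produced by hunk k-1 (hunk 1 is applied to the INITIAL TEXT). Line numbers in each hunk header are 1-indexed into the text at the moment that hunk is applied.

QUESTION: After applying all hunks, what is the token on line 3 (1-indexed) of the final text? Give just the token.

Hunk 1: at line 4 remove [rgfnz,tvj] add [ibnxu,tpwqw,sgrr] -> 11 lines: ktfl bbmyv sffa tah ocpr ibnxu tpwqw sgrr eioh ncfh fpm
Hunk 2: at line 2 remove [tah,ocpr,ibnxu] add [whdpj] -> 9 lines: ktfl bbmyv sffa whdpj tpwqw sgrr eioh ncfh fpm
Hunk 3: at line 1 remove [sffa,whdpj,tpwqw] add [ggj,lpdtj] -> 8 lines: ktfl bbmyv ggj lpdtj sgrr eioh ncfh fpm
Hunk 4: at line 4 remove [sgrr,eioh,ncfh] add [rjfpl,clj] -> 7 lines: ktfl bbmyv ggj lpdtj rjfpl clj fpm
Hunk 5: at line 3 remove [lpdtj,rjfpl] add [quii] -> 6 lines: ktfl bbmyv ggj quii clj fpm
Hunk 6: at line 1 remove [ggj,quii] add [xhvs] -> 5 lines: ktfl bbmyv xhvs clj fpm
Hunk 7: at line 3 remove [clj] add [komi] -> 5 lines: ktfl bbmyv xhvs komi fpm
Final line 3: xhvs

Answer: xhvs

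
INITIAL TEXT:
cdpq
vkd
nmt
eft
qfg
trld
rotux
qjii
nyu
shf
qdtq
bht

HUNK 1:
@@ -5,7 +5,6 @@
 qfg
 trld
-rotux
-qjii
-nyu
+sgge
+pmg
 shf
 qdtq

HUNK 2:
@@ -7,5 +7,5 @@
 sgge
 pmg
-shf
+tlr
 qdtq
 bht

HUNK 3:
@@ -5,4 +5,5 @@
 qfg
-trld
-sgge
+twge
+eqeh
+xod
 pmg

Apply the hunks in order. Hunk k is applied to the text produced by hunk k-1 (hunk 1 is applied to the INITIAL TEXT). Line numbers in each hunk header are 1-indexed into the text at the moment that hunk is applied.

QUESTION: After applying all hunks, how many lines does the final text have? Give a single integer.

Answer: 12

Derivation:
Hunk 1: at line 5 remove [rotux,qjii,nyu] add [sgge,pmg] -> 11 lines: cdpq vkd nmt eft qfg trld sgge pmg shf qdtq bht
Hunk 2: at line 7 remove [shf] add [tlr] -> 11 lines: cdpq vkd nmt eft qfg trld sgge pmg tlr qdtq bht
Hunk 3: at line 5 remove [trld,sgge] add [twge,eqeh,xod] -> 12 lines: cdpq vkd nmt eft qfg twge eqeh xod pmg tlr qdtq bht
Final line count: 12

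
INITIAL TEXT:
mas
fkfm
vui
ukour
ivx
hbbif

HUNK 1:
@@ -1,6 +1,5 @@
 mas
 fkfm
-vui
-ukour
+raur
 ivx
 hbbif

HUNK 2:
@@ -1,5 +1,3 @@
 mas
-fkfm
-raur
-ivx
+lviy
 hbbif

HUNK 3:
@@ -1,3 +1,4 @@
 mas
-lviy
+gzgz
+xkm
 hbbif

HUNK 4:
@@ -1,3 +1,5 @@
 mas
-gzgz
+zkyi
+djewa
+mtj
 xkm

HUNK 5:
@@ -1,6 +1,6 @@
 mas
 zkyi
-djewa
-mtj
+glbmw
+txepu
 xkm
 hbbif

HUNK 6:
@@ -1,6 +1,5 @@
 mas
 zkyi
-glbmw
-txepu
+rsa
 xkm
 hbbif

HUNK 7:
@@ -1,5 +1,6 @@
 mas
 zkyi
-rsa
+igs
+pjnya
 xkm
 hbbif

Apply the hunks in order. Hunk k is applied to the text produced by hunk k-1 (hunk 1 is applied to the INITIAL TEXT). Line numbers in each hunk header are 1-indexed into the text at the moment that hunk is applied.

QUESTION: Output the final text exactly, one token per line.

Hunk 1: at line 1 remove [vui,ukour] add [raur] -> 5 lines: mas fkfm raur ivx hbbif
Hunk 2: at line 1 remove [fkfm,raur,ivx] add [lviy] -> 3 lines: mas lviy hbbif
Hunk 3: at line 1 remove [lviy] add [gzgz,xkm] -> 4 lines: mas gzgz xkm hbbif
Hunk 4: at line 1 remove [gzgz] add [zkyi,djewa,mtj] -> 6 lines: mas zkyi djewa mtj xkm hbbif
Hunk 5: at line 1 remove [djewa,mtj] add [glbmw,txepu] -> 6 lines: mas zkyi glbmw txepu xkm hbbif
Hunk 6: at line 1 remove [glbmw,txepu] add [rsa] -> 5 lines: mas zkyi rsa xkm hbbif
Hunk 7: at line 1 remove [rsa] add [igs,pjnya] -> 6 lines: mas zkyi igs pjnya xkm hbbif

Answer: mas
zkyi
igs
pjnya
xkm
hbbif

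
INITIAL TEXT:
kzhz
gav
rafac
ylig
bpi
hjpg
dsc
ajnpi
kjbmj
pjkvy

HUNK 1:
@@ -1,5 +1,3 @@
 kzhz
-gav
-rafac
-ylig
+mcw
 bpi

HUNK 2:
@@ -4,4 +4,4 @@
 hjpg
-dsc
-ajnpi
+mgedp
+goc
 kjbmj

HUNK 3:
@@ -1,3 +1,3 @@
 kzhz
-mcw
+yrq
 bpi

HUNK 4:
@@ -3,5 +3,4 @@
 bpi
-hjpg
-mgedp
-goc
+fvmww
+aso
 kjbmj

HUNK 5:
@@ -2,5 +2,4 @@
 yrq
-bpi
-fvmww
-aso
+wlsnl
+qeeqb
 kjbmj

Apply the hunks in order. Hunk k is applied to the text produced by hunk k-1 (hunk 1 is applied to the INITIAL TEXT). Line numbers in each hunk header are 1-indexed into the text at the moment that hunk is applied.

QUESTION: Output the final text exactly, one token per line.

Answer: kzhz
yrq
wlsnl
qeeqb
kjbmj
pjkvy

Derivation:
Hunk 1: at line 1 remove [gav,rafac,ylig] add [mcw] -> 8 lines: kzhz mcw bpi hjpg dsc ajnpi kjbmj pjkvy
Hunk 2: at line 4 remove [dsc,ajnpi] add [mgedp,goc] -> 8 lines: kzhz mcw bpi hjpg mgedp goc kjbmj pjkvy
Hunk 3: at line 1 remove [mcw] add [yrq] -> 8 lines: kzhz yrq bpi hjpg mgedp goc kjbmj pjkvy
Hunk 4: at line 3 remove [hjpg,mgedp,goc] add [fvmww,aso] -> 7 lines: kzhz yrq bpi fvmww aso kjbmj pjkvy
Hunk 5: at line 2 remove [bpi,fvmww,aso] add [wlsnl,qeeqb] -> 6 lines: kzhz yrq wlsnl qeeqb kjbmj pjkvy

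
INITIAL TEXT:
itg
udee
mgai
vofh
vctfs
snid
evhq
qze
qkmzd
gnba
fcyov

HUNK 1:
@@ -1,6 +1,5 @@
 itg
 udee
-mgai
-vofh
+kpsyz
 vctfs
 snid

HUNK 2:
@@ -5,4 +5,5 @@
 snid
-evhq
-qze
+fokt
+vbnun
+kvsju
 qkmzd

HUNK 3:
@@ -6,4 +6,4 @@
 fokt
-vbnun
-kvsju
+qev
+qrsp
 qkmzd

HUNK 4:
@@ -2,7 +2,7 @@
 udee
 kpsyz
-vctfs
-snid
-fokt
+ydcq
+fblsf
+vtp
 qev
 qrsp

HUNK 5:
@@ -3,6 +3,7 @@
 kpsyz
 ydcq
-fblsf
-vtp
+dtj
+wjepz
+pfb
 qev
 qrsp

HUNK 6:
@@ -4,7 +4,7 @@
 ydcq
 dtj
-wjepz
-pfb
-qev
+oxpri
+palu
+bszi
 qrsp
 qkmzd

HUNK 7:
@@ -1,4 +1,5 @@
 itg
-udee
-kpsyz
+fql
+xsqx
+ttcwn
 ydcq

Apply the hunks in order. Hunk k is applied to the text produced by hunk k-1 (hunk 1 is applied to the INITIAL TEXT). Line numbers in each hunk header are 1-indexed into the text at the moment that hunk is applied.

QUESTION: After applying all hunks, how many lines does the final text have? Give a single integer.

Answer: 13

Derivation:
Hunk 1: at line 1 remove [mgai,vofh] add [kpsyz] -> 10 lines: itg udee kpsyz vctfs snid evhq qze qkmzd gnba fcyov
Hunk 2: at line 5 remove [evhq,qze] add [fokt,vbnun,kvsju] -> 11 lines: itg udee kpsyz vctfs snid fokt vbnun kvsju qkmzd gnba fcyov
Hunk 3: at line 6 remove [vbnun,kvsju] add [qev,qrsp] -> 11 lines: itg udee kpsyz vctfs snid fokt qev qrsp qkmzd gnba fcyov
Hunk 4: at line 2 remove [vctfs,snid,fokt] add [ydcq,fblsf,vtp] -> 11 lines: itg udee kpsyz ydcq fblsf vtp qev qrsp qkmzd gnba fcyov
Hunk 5: at line 3 remove [fblsf,vtp] add [dtj,wjepz,pfb] -> 12 lines: itg udee kpsyz ydcq dtj wjepz pfb qev qrsp qkmzd gnba fcyov
Hunk 6: at line 4 remove [wjepz,pfb,qev] add [oxpri,palu,bszi] -> 12 lines: itg udee kpsyz ydcq dtj oxpri palu bszi qrsp qkmzd gnba fcyov
Hunk 7: at line 1 remove [udee,kpsyz] add [fql,xsqx,ttcwn] -> 13 lines: itg fql xsqx ttcwn ydcq dtj oxpri palu bszi qrsp qkmzd gnba fcyov
Final line count: 13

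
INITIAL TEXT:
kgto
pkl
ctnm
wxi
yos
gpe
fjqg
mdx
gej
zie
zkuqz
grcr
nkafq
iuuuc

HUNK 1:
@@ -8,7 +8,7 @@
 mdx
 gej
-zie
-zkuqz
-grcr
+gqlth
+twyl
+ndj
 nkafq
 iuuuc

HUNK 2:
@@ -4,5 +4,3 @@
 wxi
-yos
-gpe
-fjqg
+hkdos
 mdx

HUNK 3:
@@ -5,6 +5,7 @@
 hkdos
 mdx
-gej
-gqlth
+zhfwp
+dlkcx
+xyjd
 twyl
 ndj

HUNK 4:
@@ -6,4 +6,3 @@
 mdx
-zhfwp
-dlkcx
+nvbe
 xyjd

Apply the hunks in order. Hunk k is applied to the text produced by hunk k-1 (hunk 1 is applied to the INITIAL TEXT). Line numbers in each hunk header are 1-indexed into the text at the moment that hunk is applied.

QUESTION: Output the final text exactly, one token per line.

Answer: kgto
pkl
ctnm
wxi
hkdos
mdx
nvbe
xyjd
twyl
ndj
nkafq
iuuuc

Derivation:
Hunk 1: at line 8 remove [zie,zkuqz,grcr] add [gqlth,twyl,ndj] -> 14 lines: kgto pkl ctnm wxi yos gpe fjqg mdx gej gqlth twyl ndj nkafq iuuuc
Hunk 2: at line 4 remove [yos,gpe,fjqg] add [hkdos] -> 12 lines: kgto pkl ctnm wxi hkdos mdx gej gqlth twyl ndj nkafq iuuuc
Hunk 3: at line 5 remove [gej,gqlth] add [zhfwp,dlkcx,xyjd] -> 13 lines: kgto pkl ctnm wxi hkdos mdx zhfwp dlkcx xyjd twyl ndj nkafq iuuuc
Hunk 4: at line 6 remove [zhfwp,dlkcx] add [nvbe] -> 12 lines: kgto pkl ctnm wxi hkdos mdx nvbe xyjd twyl ndj nkafq iuuuc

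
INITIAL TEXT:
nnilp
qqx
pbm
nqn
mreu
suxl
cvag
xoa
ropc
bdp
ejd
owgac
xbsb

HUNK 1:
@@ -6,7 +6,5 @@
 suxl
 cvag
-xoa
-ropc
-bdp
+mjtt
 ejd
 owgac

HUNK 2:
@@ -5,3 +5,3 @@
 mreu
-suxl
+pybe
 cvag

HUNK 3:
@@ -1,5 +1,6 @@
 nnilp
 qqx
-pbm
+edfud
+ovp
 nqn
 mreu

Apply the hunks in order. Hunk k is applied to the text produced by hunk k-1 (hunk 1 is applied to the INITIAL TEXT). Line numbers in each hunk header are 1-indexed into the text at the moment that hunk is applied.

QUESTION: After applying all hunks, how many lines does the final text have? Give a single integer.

Answer: 12

Derivation:
Hunk 1: at line 6 remove [xoa,ropc,bdp] add [mjtt] -> 11 lines: nnilp qqx pbm nqn mreu suxl cvag mjtt ejd owgac xbsb
Hunk 2: at line 5 remove [suxl] add [pybe] -> 11 lines: nnilp qqx pbm nqn mreu pybe cvag mjtt ejd owgac xbsb
Hunk 3: at line 1 remove [pbm] add [edfud,ovp] -> 12 lines: nnilp qqx edfud ovp nqn mreu pybe cvag mjtt ejd owgac xbsb
Final line count: 12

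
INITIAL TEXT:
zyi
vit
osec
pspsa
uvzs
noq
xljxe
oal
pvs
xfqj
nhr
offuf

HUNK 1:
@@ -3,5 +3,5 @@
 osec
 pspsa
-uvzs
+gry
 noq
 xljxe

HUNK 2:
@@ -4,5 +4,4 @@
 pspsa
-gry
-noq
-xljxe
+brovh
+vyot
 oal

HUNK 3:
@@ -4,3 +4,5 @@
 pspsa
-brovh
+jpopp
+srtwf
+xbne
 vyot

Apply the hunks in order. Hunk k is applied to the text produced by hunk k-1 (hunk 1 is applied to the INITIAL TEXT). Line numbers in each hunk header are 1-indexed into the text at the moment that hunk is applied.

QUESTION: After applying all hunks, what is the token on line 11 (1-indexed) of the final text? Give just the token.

Answer: xfqj

Derivation:
Hunk 1: at line 3 remove [uvzs] add [gry] -> 12 lines: zyi vit osec pspsa gry noq xljxe oal pvs xfqj nhr offuf
Hunk 2: at line 4 remove [gry,noq,xljxe] add [brovh,vyot] -> 11 lines: zyi vit osec pspsa brovh vyot oal pvs xfqj nhr offuf
Hunk 3: at line 4 remove [brovh] add [jpopp,srtwf,xbne] -> 13 lines: zyi vit osec pspsa jpopp srtwf xbne vyot oal pvs xfqj nhr offuf
Final line 11: xfqj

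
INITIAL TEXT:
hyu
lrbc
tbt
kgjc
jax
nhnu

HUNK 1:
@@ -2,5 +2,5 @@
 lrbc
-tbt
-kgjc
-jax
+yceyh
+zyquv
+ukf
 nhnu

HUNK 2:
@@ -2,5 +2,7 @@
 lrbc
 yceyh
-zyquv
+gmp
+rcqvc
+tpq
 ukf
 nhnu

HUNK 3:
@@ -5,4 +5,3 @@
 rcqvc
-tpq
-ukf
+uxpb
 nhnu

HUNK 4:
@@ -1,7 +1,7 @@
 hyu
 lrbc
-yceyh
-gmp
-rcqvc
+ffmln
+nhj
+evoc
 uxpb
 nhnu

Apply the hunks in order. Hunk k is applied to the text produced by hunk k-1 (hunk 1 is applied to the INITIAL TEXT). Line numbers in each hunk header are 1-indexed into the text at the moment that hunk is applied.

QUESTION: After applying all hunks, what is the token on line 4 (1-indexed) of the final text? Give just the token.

Hunk 1: at line 2 remove [tbt,kgjc,jax] add [yceyh,zyquv,ukf] -> 6 lines: hyu lrbc yceyh zyquv ukf nhnu
Hunk 2: at line 2 remove [zyquv] add [gmp,rcqvc,tpq] -> 8 lines: hyu lrbc yceyh gmp rcqvc tpq ukf nhnu
Hunk 3: at line 5 remove [tpq,ukf] add [uxpb] -> 7 lines: hyu lrbc yceyh gmp rcqvc uxpb nhnu
Hunk 4: at line 1 remove [yceyh,gmp,rcqvc] add [ffmln,nhj,evoc] -> 7 lines: hyu lrbc ffmln nhj evoc uxpb nhnu
Final line 4: nhj

Answer: nhj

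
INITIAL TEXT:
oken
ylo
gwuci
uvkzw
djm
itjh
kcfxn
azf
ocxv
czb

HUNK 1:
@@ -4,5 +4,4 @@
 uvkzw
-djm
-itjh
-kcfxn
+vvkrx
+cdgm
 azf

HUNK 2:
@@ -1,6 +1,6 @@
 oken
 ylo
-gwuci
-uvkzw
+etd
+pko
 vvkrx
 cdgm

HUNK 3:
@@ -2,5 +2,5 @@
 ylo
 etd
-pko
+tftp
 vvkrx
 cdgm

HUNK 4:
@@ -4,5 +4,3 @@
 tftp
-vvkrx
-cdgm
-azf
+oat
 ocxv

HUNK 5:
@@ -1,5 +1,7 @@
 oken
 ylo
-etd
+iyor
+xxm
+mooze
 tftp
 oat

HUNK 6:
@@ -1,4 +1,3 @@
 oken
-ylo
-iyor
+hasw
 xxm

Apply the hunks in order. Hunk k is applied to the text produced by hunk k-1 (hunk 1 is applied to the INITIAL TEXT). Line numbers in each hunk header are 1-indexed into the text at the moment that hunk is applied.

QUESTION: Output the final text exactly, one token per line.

Answer: oken
hasw
xxm
mooze
tftp
oat
ocxv
czb

Derivation:
Hunk 1: at line 4 remove [djm,itjh,kcfxn] add [vvkrx,cdgm] -> 9 lines: oken ylo gwuci uvkzw vvkrx cdgm azf ocxv czb
Hunk 2: at line 1 remove [gwuci,uvkzw] add [etd,pko] -> 9 lines: oken ylo etd pko vvkrx cdgm azf ocxv czb
Hunk 3: at line 2 remove [pko] add [tftp] -> 9 lines: oken ylo etd tftp vvkrx cdgm azf ocxv czb
Hunk 4: at line 4 remove [vvkrx,cdgm,azf] add [oat] -> 7 lines: oken ylo etd tftp oat ocxv czb
Hunk 5: at line 1 remove [etd] add [iyor,xxm,mooze] -> 9 lines: oken ylo iyor xxm mooze tftp oat ocxv czb
Hunk 6: at line 1 remove [ylo,iyor] add [hasw] -> 8 lines: oken hasw xxm mooze tftp oat ocxv czb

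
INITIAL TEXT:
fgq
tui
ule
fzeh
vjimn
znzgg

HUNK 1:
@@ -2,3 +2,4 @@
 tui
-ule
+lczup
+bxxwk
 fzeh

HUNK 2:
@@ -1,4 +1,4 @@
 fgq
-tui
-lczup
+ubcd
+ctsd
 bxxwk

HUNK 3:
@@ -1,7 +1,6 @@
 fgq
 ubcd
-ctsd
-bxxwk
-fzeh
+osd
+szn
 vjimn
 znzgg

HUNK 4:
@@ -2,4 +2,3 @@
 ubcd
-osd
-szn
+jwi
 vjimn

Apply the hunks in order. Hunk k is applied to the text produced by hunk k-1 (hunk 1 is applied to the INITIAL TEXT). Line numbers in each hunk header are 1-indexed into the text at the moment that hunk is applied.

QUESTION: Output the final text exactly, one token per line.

Hunk 1: at line 2 remove [ule] add [lczup,bxxwk] -> 7 lines: fgq tui lczup bxxwk fzeh vjimn znzgg
Hunk 2: at line 1 remove [tui,lczup] add [ubcd,ctsd] -> 7 lines: fgq ubcd ctsd bxxwk fzeh vjimn znzgg
Hunk 3: at line 1 remove [ctsd,bxxwk,fzeh] add [osd,szn] -> 6 lines: fgq ubcd osd szn vjimn znzgg
Hunk 4: at line 2 remove [osd,szn] add [jwi] -> 5 lines: fgq ubcd jwi vjimn znzgg

Answer: fgq
ubcd
jwi
vjimn
znzgg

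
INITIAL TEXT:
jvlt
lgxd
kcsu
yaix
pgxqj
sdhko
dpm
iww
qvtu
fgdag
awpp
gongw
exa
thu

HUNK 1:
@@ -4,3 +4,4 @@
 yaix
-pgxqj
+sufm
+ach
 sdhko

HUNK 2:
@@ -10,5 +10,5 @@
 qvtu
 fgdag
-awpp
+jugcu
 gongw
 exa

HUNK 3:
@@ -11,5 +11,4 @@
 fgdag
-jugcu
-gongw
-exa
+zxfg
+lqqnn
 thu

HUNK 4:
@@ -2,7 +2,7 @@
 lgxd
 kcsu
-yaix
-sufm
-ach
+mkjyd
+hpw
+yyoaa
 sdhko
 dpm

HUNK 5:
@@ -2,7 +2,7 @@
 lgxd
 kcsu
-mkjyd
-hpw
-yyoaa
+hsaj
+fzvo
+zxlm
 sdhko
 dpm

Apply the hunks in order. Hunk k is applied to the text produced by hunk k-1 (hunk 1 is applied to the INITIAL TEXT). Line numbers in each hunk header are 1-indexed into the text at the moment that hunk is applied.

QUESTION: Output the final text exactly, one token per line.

Hunk 1: at line 4 remove [pgxqj] add [sufm,ach] -> 15 lines: jvlt lgxd kcsu yaix sufm ach sdhko dpm iww qvtu fgdag awpp gongw exa thu
Hunk 2: at line 10 remove [awpp] add [jugcu] -> 15 lines: jvlt lgxd kcsu yaix sufm ach sdhko dpm iww qvtu fgdag jugcu gongw exa thu
Hunk 3: at line 11 remove [jugcu,gongw,exa] add [zxfg,lqqnn] -> 14 lines: jvlt lgxd kcsu yaix sufm ach sdhko dpm iww qvtu fgdag zxfg lqqnn thu
Hunk 4: at line 2 remove [yaix,sufm,ach] add [mkjyd,hpw,yyoaa] -> 14 lines: jvlt lgxd kcsu mkjyd hpw yyoaa sdhko dpm iww qvtu fgdag zxfg lqqnn thu
Hunk 5: at line 2 remove [mkjyd,hpw,yyoaa] add [hsaj,fzvo,zxlm] -> 14 lines: jvlt lgxd kcsu hsaj fzvo zxlm sdhko dpm iww qvtu fgdag zxfg lqqnn thu

Answer: jvlt
lgxd
kcsu
hsaj
fzvo
zxlm
sdhko
dpm
iww
qvtu
fgdag
zxfg
lqqnn
thu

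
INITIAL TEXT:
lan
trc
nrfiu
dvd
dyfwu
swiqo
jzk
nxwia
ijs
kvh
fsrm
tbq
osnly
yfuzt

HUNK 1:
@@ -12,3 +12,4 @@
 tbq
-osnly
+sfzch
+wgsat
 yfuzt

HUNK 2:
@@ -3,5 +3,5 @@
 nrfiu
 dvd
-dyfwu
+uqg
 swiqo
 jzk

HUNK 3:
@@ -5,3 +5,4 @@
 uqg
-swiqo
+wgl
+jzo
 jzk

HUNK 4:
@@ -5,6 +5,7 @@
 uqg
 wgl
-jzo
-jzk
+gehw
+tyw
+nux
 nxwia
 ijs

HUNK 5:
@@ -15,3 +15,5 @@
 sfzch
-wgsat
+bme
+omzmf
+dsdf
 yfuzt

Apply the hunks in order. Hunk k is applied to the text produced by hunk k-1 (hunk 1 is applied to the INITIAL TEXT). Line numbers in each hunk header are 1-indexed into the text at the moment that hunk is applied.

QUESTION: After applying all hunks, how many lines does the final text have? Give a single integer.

Answer: 19

Derivation:
Hunk 1: at line 12 remove [osnly] add [sfzch,wgsat] -> 15 lines: lan trc nrfiu dvd dyfwu swiqo jzk nxwia ijs kvh fsrm tbq sfzch wgsat yfuzt
Hunk 2: at line 3 remove [dyfwu] add [uqg] -> 15 lines: lan trc nrfiu dvd uqg swiqo jzk nxwia ijs kvh fsrm tbq sfzch wgsat yfuzt
Hunk 3: at line 5 remove [swiqo] add [wgl,jzo] -> 16 lines: lan trc nrfiu dvd uqg wgl jzo jzk nxwia ijs kvh fsrm tbq sfzch wgsat yfuzt
Hunk 4: at line 5 remove [jzo,jzk] add [gehw,tyw,nux] -> 17 lines: lan trc nrfiu dvd uqg wgl gehw tyw nux nxwia ijs kvh fsrm tbq sfzch wgsat yfuzt
Hunk 5: at line 15 remove [wgsat] add [bme,omzmf,dsdf] -> 19 lines: lan trc nrfiu dvd uqg wgl gehw tyw nux nxwia ijs kvh fsrm tbq sfzch bme omzmf dsdf yfuzt
Final line count: 19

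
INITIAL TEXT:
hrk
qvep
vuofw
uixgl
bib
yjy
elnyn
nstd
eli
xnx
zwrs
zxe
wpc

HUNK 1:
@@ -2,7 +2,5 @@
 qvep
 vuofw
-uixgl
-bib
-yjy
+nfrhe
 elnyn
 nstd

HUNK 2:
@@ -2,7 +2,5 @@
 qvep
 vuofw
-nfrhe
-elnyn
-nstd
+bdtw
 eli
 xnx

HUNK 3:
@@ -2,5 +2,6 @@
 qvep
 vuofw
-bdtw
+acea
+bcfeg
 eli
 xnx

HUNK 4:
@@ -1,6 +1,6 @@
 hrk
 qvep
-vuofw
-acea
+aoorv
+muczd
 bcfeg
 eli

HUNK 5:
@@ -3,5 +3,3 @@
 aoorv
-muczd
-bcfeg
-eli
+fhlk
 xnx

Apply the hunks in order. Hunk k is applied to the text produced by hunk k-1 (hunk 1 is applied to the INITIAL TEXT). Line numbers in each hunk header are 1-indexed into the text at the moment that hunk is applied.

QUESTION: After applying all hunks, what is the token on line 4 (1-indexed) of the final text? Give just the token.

Hunk 1: at line 2 remove [uixgl,bib,yjy] add [nfrhe] -> 11 lines: hrk qvep vuofw nfrhe elnyn nstd eli xnx zwrs zxe wpc
Hunk 2: at line 2 remove [nfrhe,elnyn,nstd] add [bdtw] -> 9 lines: hrk qvep vuofw bdtw eli xnx zwrs zxe wpc
Hunk 3: at line 2 remove [bdtw] add [acea,bcfeg] -> 10 lines: hrk qvep vuofw acea bcfeg eli xnx zwrs zxe wpc
Hunk 4: at line 1 remove [vuofw,acea] add [aoorv,muczd] -> 10 lines: hrk qvep aoorv muczd bcfeg eli xnx zwrs zxe wpc
Hunk 5: at line 3 remove [muczd,bcfeg,eli] add [fhlk] -> 8 lines: hrk qvep aoorv fhlk xnx zwrs zxe wpc
Final line 4: fhlk

Answer: fhlk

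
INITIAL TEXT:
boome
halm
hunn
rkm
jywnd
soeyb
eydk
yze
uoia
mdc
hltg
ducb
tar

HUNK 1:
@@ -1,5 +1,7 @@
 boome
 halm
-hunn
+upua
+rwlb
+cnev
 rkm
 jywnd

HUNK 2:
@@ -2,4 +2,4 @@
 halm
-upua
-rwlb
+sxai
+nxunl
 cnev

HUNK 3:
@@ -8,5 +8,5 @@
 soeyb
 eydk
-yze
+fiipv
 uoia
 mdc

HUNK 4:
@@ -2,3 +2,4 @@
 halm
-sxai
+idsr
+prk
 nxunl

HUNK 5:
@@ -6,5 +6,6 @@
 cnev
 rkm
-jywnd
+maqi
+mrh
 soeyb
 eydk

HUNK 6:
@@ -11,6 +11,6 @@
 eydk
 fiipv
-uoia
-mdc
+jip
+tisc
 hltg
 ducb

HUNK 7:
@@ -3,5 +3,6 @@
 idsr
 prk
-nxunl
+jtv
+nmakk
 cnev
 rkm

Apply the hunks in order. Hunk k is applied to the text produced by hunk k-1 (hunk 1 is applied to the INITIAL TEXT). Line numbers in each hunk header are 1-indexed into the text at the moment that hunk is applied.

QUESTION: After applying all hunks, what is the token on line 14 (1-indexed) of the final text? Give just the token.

Hunk 1: at line 1 remove [hunn] add [upua,rwlb,cnev] -> 15 lines: boome halm upua rwlb cnev rkm jywnd soeyb eydk yze uoia mdc hltg ducb tar
Hunk 2: at line 2 remove [upua,rwlb] add [sxai,nxunl] -> 15 lines: boome halm sxai nxunl cnev rkm jywnd soeyb eydk yze uoia mdc hltg ducb tar
Hunk 3: at line 8 remove [yze] add [fiipv] -> 15 lines: boome halm sxai nxunl cnev rkm jywnd soeyb eydk fiipv uoia mdc hltg ducb tar
Hunk 4: at line 2 remove [sxai] add [idsr,prk] -> 16 lines: boome halm idsr prk nxunl cnev rkm jywnd soeyb eydk fiipv uoia mdc hltg ducb tar
Hunk 5: at line 6 remove [jywnd] add [maqi,mrh] -> 17 lines: boome halm idsr prk nxunl cnev rkm maqi mrh soeyb eydk fiipv uoia mdc hltg ducb tar
Hunk 6: at line 11 remove [uoia,mdc] add [jip,tisc] -> 17 lines: boome halm idsr prk nxunl cnev rkm maqi mrh soeyb eydk fiipv jip tisc hltg ducb tar
Hunk 7: at line 3 remove [nxunl] add [jtv,nmakk] -> 18 lines: boome halm idsr prk jtv nmakk cnev rkm maqi mrh soeyb eydk fiipv jip tisc hltg ducb tar
Final line 14: jip

Answer: jip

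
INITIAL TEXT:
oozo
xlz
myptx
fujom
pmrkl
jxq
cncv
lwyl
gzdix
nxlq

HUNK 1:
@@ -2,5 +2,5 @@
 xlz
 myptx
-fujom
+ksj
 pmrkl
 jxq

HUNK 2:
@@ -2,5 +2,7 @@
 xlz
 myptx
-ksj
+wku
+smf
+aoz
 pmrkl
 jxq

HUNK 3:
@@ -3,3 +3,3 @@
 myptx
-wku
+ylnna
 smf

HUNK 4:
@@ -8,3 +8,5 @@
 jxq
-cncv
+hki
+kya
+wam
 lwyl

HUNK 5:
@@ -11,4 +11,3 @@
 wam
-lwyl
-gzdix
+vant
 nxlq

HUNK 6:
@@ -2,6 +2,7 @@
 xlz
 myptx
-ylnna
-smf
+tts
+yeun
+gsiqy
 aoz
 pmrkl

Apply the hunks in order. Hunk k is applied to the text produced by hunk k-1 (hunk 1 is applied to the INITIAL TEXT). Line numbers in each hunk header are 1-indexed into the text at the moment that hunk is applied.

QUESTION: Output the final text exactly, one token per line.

Hunk 1: at line 2 remove [fujom] add [ksj] -> 10 lines: oozo xlz myptx ksj pmrkl jxq cncv lwyl gzdix nxlq
Hunk 2: at line 2 remove [ksj] add [wku,smf,aoz] -> 12 lines: oozo xlz myptx wku smf aoz pmrkl jxq cncv lwyl gzdix nxlq
Hunk 3: at line 3 remove [wku] add [ylnna] -> 12 lines: oozo xlz myptx ylnna smf aoz pmrkl jxq cncv lwyl gzdix nxlq
Hunk 4: at line 8 remove [cncv] add [hki,kya,wam] -> 14 lines: oozo xlz myptx ylnna smf aoz pmrkl jxq hki kya wam lwyl gzdix nxlq
Hunk 5: at line 11 remove [lwyl,gzdix] add [vant] -> 13 lines: oozo xlz myptx ylnna smf aoz pmrkl jxq hki kya wam vant nxlq
Hunk 6: at line 2 remove [ylnna,smf] add [tts,yeun,gsiqy] -> 14 lines: oozo xlz myptx tts yeun gsiqy aoz pmrkl jxq hki kya wam vant nxlq

Answer: oozo
xlz
myptx
tts
yeun
gsiqy
aoz
pmrkl
jxq
hki
kya
wam
vant
nxlq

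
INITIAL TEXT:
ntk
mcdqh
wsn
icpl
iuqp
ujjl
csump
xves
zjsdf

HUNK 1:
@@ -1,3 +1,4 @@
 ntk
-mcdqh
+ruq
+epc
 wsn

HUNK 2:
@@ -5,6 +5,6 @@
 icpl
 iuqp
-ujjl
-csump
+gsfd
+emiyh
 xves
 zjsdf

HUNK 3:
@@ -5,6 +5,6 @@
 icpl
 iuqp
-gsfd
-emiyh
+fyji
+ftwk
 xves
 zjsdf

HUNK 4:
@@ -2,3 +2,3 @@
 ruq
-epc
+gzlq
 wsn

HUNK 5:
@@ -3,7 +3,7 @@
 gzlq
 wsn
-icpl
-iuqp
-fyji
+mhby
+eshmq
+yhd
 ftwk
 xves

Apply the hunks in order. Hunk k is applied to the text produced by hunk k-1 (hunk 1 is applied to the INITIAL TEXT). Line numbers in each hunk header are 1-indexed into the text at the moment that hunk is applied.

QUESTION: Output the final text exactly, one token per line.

Answer: ntk
ruq
gzlq
wsn
mhby
eshmq
yhd
ftwk
xves
zjsdf

Derivation:
Hunk 1: at line 1 remove [mcdqh] add [ruq,epc] -> 10 lines: ntk ruq epc wsn icpl iuqp ujjl csump xves zjsdf
Hunk 2: at line 5 remove [ujjl,csump] add [gsfd,emiyh] -> 10 lines: ntk ruq epc wsn icpl iuqp gsfd emiyh xves zjsdf
Hunk 3: at line 5 remove [gsfd,emiyh] add [fyji,ftwk] -> 10 lines: ntk ruq epc wsn icpl iuqp fyji ftwk xves zjsdf
Hunk 4: at line 2 remove [epc] add [gzlq] -> 10 lines: ntk ruq gzlq wsn icpl iuqp fyji ftwk xves zjsdf
Hunk 5: at line 3 remove [icpl,iuqp,fyji] add [mhby,eshmq,yhd] -> 10 lines: ntk ruq gzlq wsn mhby eshmq yhd ftwk xves zjsdf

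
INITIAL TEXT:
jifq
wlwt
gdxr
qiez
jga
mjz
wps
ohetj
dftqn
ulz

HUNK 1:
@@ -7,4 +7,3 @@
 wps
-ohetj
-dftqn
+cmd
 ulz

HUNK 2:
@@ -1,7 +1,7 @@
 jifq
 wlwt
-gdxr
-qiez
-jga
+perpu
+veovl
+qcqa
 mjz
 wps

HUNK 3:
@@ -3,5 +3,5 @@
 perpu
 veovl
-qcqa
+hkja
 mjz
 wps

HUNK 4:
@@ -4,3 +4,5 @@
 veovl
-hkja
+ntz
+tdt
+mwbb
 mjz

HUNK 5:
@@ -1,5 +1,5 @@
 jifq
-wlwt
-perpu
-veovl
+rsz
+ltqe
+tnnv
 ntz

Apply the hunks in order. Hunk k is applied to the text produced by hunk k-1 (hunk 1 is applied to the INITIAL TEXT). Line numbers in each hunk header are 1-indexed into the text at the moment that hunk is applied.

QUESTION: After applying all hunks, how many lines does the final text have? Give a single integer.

Answer: 11

Derivation:
Hunk 1: at line 7 remove [ohetj,dftqn] add [cmd] -> 9 lines: jifq wlwt gdxr qiez jga mjz wps cmd ulz
Hunk 2: at line 1 remove [gdxr,qiez,jga] add [perpu,veovl,qcqa] -> 9 lines: jifq wlwt perpu veovl qcqa mjz wps cmd ulz
Hunk 3: at line 3 remove [qcqa] add [hkja] -> 9 lines: jifq wlwt perpu veovl hkja mjz wps cmd ulz
Hunk 4: at line 4 remove [hkja] add [ntz,tdt,mwbb] -> 11 lines: jifq wlwt perpu veovl ntz tdt mwbb mjz wps cmd ulz
Hunk 5: at line 1 remove [wlwt,perpu,veovl] add [rsz,ltqe,tnnv] -> 11 lines: jifq rsz ltqe tnnv ntz tdt mwbb mjz wps cmd ulz
Final line count: 11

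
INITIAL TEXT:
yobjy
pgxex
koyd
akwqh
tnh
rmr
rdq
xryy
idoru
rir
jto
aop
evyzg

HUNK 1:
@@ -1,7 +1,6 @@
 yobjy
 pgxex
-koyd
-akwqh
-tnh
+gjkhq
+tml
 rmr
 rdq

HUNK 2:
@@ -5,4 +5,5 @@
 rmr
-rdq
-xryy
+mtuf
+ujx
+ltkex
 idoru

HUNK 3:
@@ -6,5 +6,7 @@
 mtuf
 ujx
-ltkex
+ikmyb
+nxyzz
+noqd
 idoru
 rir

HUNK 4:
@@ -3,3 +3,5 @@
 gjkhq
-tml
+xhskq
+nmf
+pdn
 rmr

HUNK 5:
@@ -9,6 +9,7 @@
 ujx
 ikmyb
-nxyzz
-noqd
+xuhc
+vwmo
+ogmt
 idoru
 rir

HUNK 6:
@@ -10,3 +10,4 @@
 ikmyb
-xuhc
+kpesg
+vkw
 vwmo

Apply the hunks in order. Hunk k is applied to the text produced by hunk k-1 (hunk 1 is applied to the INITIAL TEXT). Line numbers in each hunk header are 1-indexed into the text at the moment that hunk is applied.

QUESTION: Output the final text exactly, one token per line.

Answer: yobjy
pgxex
gjkhq
xhskq
nmf
pdn
rmr
mtuf
ujx
ikmyb
kpesg
vkw
vwmo
ogmt
idoru
rir
jto
aop
evyzg

Derivation:
Hunk 1: at line 1 remove [koyd,akwqh,tnh] add [gjkhq,tml] -> 12 lines: yobjy pgxex gjkhq tml rmr rdq xryy idoru rir jto aop evyzg
Hunk 2: at line 5 remove [rdq,xryy] add [mtuf,ujx,ltkex] -> 13 lines: yobjy pgxex gjkhq tml rmr mtuf ujx ltkex idoru rir jto aop evyzg
Hunk 3: at line 6 remove [ltkex] add [ikmyb,nxyzz,noqd] -> 15 lines: yobjy pgxex gjkhq tml rmr mtuf ujx ikmyb nxyzz noqd idoru rir jto aop evyzg
Hunk 4: at line 3 remove [tml] add [xhskq,nmf,pdn] -> 17 lines: yobjy pgxex gjkhq xhskq nmf pdn rmr mtuf ujx ikmyb nxyzz noqd idoru rir jto aop evyzg
Hunk 5: at line 9 remove [nxyzz,noqd] add [xuhc,vwmo,ogmt] -> 18 lines: yobjy pgxex gjkhq xhskq nmf pdn rmr mtuf ujx ikmyb xuhc vwmo ogmt idoru rir jto aop evyzg
Hunk 6: at line 10 remove [xuhc] add [kpesg,vkw] -> 19 lines: yobjy pgxex gjkhq xhskq nmf pdn rmr mtuf ujx ikmyb kpesg vkw vwmo ogmt idoru rir jto aop evyzg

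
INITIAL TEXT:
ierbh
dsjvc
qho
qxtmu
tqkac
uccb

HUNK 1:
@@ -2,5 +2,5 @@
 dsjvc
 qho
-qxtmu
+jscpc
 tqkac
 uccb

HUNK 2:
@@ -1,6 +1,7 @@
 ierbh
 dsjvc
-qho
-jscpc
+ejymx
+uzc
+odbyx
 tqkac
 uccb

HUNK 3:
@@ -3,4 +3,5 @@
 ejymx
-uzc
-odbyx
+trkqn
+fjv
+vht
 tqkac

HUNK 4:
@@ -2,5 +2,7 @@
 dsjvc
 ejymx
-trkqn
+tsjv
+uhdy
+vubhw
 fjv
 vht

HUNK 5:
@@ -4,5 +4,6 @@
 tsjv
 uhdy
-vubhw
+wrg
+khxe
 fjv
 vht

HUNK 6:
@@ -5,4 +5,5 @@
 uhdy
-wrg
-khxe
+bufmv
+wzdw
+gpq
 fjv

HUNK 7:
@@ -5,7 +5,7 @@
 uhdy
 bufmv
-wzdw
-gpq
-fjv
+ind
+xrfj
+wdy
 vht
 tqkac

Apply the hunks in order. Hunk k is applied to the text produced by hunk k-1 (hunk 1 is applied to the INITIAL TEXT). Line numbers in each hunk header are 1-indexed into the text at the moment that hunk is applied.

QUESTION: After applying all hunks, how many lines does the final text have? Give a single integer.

Answer: 12

Derivation:
Hunk 1: at line 2 remove [qxtmu] add [jscpc] -> 6 lines: ierbh dsjvc qho jscpc tqkac uccb
Hunk 2: at line 1 remove [qho,jscpc] add [ejymx,uzc,odbyx] -> 7 lines: ierbh dsjvc ejymx uzc odbyx tqkac uccb
Hunk 3: at line 3 remove [uzc,odbyx] add [trkqn,fjv,vht] -> 8 lines: ierbh dsjvc ejymx trkqn fjv vht tqkac uccb
Hunk 4: at line 2 remove [trkqn] add [tsjv,uhdy,vubhw] -> 10 lines: ierbh dsjvc ejymx tsjv uhdy vubhw fjv vht tqkac uccb
Hunk 5: at line 4 remove [vubhw] add [wrg,khxe] -> 11 lines: ierbh dsjvc ejymx tsjv uhdy wrg khxe fjv vht tqkac uccb
Hunk 6: at line 5 remove [wrg,khxe] add [bufmv,wzdw,gpq] -> 12 lines: ierbh dsjvc ejymx tsjv uhdy bufmv wzdw gpq fjv vht tqkac uccb
Hunk 7: at line 5 remove [wzdw,gpq,fjv] add [ind,xrfj,wdy] -> 12 lines: ierbh dsjvc ejymx tsjv uhdy bufmv ind xrfj wdy vht tqkac uccb
Final line count: 12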